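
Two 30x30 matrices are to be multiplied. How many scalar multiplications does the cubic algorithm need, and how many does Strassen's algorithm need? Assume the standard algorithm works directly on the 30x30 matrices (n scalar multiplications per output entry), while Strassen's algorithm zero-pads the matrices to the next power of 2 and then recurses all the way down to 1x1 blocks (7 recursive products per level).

Matrix multiplication for 30x30 matrices:

Strassen's algorithm requires power-of-2 dimensions. Pad 30x30 to 32x32 (next power of 2).

Standard algorithm: 30^3 = 27000 multiplications
Strassen's algorithm: 7^(log2(32)) = 7^5 = 16807 multiplications
Savings: 27000 - 16807 = 10193 multiplications

Standard: 27000 multiplications (30^3). Strassen: 16807 multiplications (7^5, after padding to 32x32). Strassen reduces 8 recursive multiplications to 7 at each level.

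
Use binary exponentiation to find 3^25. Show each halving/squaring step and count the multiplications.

Computing 3^25 by squaring (build up from 3^1; each line after the first costs one multiplication):

3^1 = 3
3^2 = (3^1)^2 = 3^2 = 9
3^3 = 3 * 3^2 = 3 * 9 = 27
3^6 = (3^3)^2 = 27^2 = 729
3^12 = (3^6)^2 = 729^2 = 531441
3^24 = (3^12)^2 = 531441^2 = 282429536481
3^25 = 3 * 3^24 = 3 * 282429536481 = 847288609443

Result: 847288609443
Multiplications needed: 6 (6 lines after 3^1)

3^25 = 847288609443. Using exponentiation by squaring, this requires 6 multiplications. The key idea: if the exponent is even, square the half-power; if odd, multiply by the base once.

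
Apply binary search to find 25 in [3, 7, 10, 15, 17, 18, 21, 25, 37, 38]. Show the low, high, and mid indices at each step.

Binary search for 25 in [3, 7, 10, 15, 17, 18, 21, 25, 37, 38]:

lo=0, hi=9, mid=4, arr[mid]=17 -> 17 < 25, search right half
lo=5, hi=9, mid=7, arr[mid]=25 -> Found target at index 7!

Binary search finds 25 at index 7 after 2 comparisons. The search repeatedly halves the search space by comparing with the middle element.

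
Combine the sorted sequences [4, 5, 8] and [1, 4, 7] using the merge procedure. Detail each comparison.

Merging process:

Compare 4 vs 1: take 1 from right. Merged: [1]
Compare 4 vs 4: take 4 from left. Merged: [1, 4]
Compare 5 vs 4: take 4 from right. Merged: [1, 4, 4]
Compare 5 vs 7: take 5 from left. Merged: [1, 4, 4, 5]
Compare 8 vs 7: take 7 from right. Merged: [1, 4, 4, 5, 7]
Append remaining from left: [8]. Merged: [1, 4, 4, 5, 7, 8]

Final merged array: [1, 4, 4, 5, 7, 8]
Total comparisons: 5

The merged array is [1, 4, 4, 5, 7, 8], requiring 5 comparisons. The merge step runs in O(n) time where n is the total number of elements.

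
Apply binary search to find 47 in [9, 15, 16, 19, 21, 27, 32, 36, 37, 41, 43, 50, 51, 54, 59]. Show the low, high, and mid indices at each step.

Binary search for 47 in [9, 15, 16, 19, 21, 27, 32, 36, 37, 41, 43, 50, 51, 54, 59]:

lo=0, hi=14, mid=7, arr[mid]=36 -> 36 < 47, search right half
lo=8, hi=14, mid=11, arr[mid]=50 -> 50 > 47, search left half
lo=8, hi=10, mid=9, arr[mid]=41 -> 41 < 47, search right half
lo=10, hi=10, mid=10, arr[mid]=43 -> 43 < 47, search right half
lo=11 > hi=10, target 47 not found

Binary search determines that 47 is not in the array after 4 comparisons. The search space was exhausted without finding the target.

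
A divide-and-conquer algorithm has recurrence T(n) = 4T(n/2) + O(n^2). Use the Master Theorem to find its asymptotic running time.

Master Theorem for T(n) = 4T(n/2) + O(n^2):

a = 4, b = 2, c = 2
log_b(a) = log_2(4) = 2.0000

Case 2: c = 2 = log_2(4) = 2.0000
T(n) = O(n^2 log n) = O(n^2 log n)

For T(n) = 4T(n/2) + O(n^2): log_2(4) = 2.0000. This is Case 2 of the Master Theorem (c = log_b(a), equal work at all levels), giving O(n^2 log n).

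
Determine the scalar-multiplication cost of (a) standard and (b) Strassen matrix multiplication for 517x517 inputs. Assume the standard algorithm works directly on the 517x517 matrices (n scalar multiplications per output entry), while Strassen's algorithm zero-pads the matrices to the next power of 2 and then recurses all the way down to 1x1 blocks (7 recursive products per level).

Matrix multiplication for 517x517 matrices:

Strassen's algorithm requires power-of-2 dimensions. Pad 517x517 to 1024x1024 (next power of 2).

Standard algorithm: 517^3 = 138188413 multiplications
Strassen's algorithm: 7^(log2(1024)) = 7^10 = 282475249 multiplications
Difference: 138188413 - 282475249 = -144286836 (Strassen uses MORE here due to padding overhead — for small or just-over-power-of-2 n, padding can outweigh the per-level savings)

Standard: 138188413 multiplications (517^3). Strassen: 282475249 multiplications (7^10, after padding to 1024x1024). Strassen reduces 8 recursive multiplications to 7 at each level.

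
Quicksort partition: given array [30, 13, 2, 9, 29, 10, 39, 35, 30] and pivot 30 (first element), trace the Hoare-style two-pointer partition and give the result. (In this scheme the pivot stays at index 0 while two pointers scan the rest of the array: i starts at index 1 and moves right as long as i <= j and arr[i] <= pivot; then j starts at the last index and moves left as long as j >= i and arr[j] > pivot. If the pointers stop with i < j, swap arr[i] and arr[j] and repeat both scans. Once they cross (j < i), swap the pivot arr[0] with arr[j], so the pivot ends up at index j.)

Hoare-style two-pointer partition with pivot = 30:

Initial array: [30, 13, 2, 9, 29, 10, 39, 35, 30]

Pointers start at i = 1, j = 8.
i stops at index 6 (arr[6]=39 > 30), j stops at index 8 (arr[8]=30 <= 30): swap arr[6] and arr[8], array becomes [30, 13, 2, 9, 29, 10, 30, 35, 39]
i ends at 7, j ends at 6: the pointers have crossed (j < i), so scanning stops.

Swap pivot arr[0] with arr[6] to place pivot at position 6: [30, 13, 2, 9, 29, 10, 30, 35, 39]
Pivot position: 6

After partitioning with pivot 30, the array becomes [30, 13, 2, 9, 29, 10, 30, 35, 39]. The pivot is placed at index 6. All elements to the left of the pivot are <= 30, and all elements to the right are > 30.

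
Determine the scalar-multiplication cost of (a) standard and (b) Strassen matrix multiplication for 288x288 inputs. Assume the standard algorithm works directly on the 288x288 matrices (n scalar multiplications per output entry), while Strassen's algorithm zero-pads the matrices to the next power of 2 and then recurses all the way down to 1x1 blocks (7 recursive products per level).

Matrix multiplication for 288x288 matrices:

Strassen's algorithm requires power-of-2 dimensions. Pad 288x288 to 512x512 (next power of 2).

Standard algorithm: 288^3 = 23887872 multiplications
Strassen's algorithm: 7^(log2(512)) = 7^9 = 40353607 multiplications
Difference: 23887872 - 40353607 = -16465735 (Strassen uses MORE here due to padding overhead — for small or just-over-power-of-2 n, padding can outweigh the per-level savings)

Standard: 23887872 multiplications (288^3). Strassen: 40353607 multiplications (7^9, after padding to 512x512). Strassen reduces 8 recursive multiplications to 7 at each level.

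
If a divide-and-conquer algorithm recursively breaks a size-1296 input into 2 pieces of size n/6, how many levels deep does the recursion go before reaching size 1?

For divide and conquer with division factor 6:

Problem sizes at each level:
Level 0: 1296
Level 1: 216
Level 2: 36
Level 3: 6
Level 4: 1

The root is level 0 and the size-1 base case is level 4 (the tree spans levels 0 through 4, i.e. 5 levels counting the root), so the depth is the number of divisions: log_6(1296) = 4

The recursion tree depth is log_6(1296) = 4. At each level, the problem size is divided by 6, so it takes 4 divisions to reduce to a base case of size 1. The algorithm makes 2 recursive calls at each level.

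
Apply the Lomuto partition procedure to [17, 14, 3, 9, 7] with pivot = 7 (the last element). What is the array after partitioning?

Lomuto partition with pivot = 7:

Initial array: [17, 14, 3, 9, 7]

arr[0]=17 > 7: no swap
arr[1]=14 > 7: no swap
arr[2]=3 <= 7: swap with position 0, array becomes [3, 14, 17, 9, 7]
arr[3]=9 > 7: no swap

Place pivot at position 1: [3, 7, 17, 9, 14]
Pivot position: 1

After partitioning with pivot 7, the array becomes [3, 7, 17, 9, 14]. The pivot is placed at index 1. All elements to the left of the pivot are <= 7, and all elements to the right are > 7.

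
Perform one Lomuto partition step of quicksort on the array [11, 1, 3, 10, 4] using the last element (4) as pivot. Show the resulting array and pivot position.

Lomuto partition with pivot = 4:

Initial array: [11, 1, 3, 10, 4]

arr[0]=11 > 4: no swap
arr[1]=1 <= 4: swap with position 0, array becomes [1, 11, 3, 10, 4]
arr[2]=3 <= 4: swap with position 1, array becomes [1, 3, 11, 10, 4]
arr[3]=10 > 4: no swap

Place pivot at position 2: [1, 3, 4, 10, 11]
Pivot position: 2

After partitioning with pivot 4, the array becomes [1, 3, 4, 10, 11]. The pivot is placed at index 2. All elements to the left of the pivot are <= 4, and all elements to the right are > 4.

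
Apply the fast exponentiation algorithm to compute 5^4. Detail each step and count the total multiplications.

Computing 5^4 by squaring (build up from 5^1; each line after the first costs one multiplication):

5^1 = 5
5^2 = (5^1)^2 = 5^2 = 25
5^4 = (5^2)^2 = 25^2 = 625

Result: 625
Multiplications needed: 2 (2 lines after 5^1)

5^4 = 625. Using exponentiation by squaring, this requires 2 multiplications. The key idea: if the exponent is even, square the half-power; if odd, multiply by the base once.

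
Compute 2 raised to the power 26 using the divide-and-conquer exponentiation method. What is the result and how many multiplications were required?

Computing 2^26 by squaring (build up from 2^1; each line after the first costs one multiplication):

2^1 = 2
2^2 = (2^1)^2 = 2^2 = 4
2^3 = 2 * 2^2 = 2 * 4 = 8
2^6 = (2^3)^2 = 8^2 = 64
2^12 = (2^6)^2 = 64^2 = 4096
2^13 = 2 * 2^12 = 2 * 4096 = 8192
2^26 = (2^13)^2 = 8192^2 = 67108864

Result: 67108864
Multiplications needed: 6 (6 lines after 2^1)

2^26 = 67108864. Using exponentiation by squaring, this requires 6 multiplications. The key idea: if the exponent is even, square the half-power; if odd, multiply by the base once.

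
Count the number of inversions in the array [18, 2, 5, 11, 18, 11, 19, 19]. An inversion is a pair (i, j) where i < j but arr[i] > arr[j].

Finding inversions in [18, 2, 5, 11, 18, 11, 19, 19]:

(0, 1): arr[0]=18 > arr[1]=2
(0, 2): arr[0]=18 > arr[2]=5
(0, 3): arr[0]=18 > arr[3]=11
(0, 5): arr[0]=18 > arr[5]=11
(4, 5): arr[4]=18 > arr[5]=11

Total inversions: 5

The array has 5 inversion(s): (0,1), (0,2), (0,3), (0,5), (4,5). Each pair (i,j) satisfies i < j and arr[i] > arr[j].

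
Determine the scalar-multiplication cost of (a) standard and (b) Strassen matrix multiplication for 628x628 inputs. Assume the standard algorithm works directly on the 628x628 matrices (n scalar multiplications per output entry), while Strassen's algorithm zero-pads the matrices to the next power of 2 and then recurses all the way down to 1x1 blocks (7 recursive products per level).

Matrix multiplication for 628x628 matrices:

Strassen's algorithm requires power-of-2 dimensions. Pad 628x628 to 1024x1024 (next power of 2).

Standard algorithm: 628^3 = 247673152 multiplications
Strassen's algorithm: 7^(log2(1024)) = 7^10 = 282475249 multiplications
Difference: 247673152 - 282475249 = -34802097 (Strassen uses MORE here due to padding overhead — for small or just-over-power-of-2 n, padding can outweigh the per-level savings)

Standard: 247673152 multiplications (628^3). Strassen: 282475249 multiplications (7^10, after padding to 1024x1024). Strassen reduces 8 recursive multiplications to 7 at each level.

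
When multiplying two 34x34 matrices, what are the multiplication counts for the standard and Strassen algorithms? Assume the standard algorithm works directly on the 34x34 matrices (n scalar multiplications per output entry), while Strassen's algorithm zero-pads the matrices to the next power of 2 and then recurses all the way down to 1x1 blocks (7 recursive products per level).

Matrix multiplication for 34x34 matrices:

Strassen's algorithm requires power-of-2 dimensions. Pad 34x34 to 64x64 (next power of 2).

Standard algorithm: 34^3 = 39304 multiplications
Strassen's algorithm: 7^(log2(64)) = 7^6 = 117649 multiplications
Difference: 39304 - 117649 = -78345 (Strassen uses MORE here due to padding overhead — for small or just-over-power-of-2 n, padding can outweigh the per-level savings)

Standard: 39304 multiplications (34^3). Strassen: 117649 multiplications (7^6, after padding to 64x64). Strassen reduces 8 recursive multiplications to 7 at each level.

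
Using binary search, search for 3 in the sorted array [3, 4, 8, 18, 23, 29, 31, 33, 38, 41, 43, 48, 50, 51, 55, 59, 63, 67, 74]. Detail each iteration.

Binary search for 3 in [3, 4, 8, 18, 23, 29, 31, 33, 38, 41, 43, 48, 50, 51, 55, 59, 63, 67, 74]:

lo=0, hi=18, mid=9, arr[mid]=41 -> 41 > 3, search left half
lo=0, hi=8, mid=4, arr[mid]=23 -> 23 > 3, search left half
lo=0, hi=3, mid=1, arr[mid]=4 -> 4 > 3, search left half
lo=0, hi=0, mid=0, arr[mid]=3 -> Found target at index 0!

Binary search finds 3 at index 0 after 4 comparisons. The search repeatedly halves the search space by comparing with the middle element.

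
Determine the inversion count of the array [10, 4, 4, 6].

Finding inversions in [10, 4, 4, 6]:

(0, 1): arr[0]=10 > arr[1]=4
(0, 2): arr[0]=10 > arr[2]=4
(0, 3): arr[0]=10 > arr[3]=6

Total inversions: 3

The array has 3 inversion(s): (0,1), (0,2), (0,3). Each pair (i,j) satisfies i < j and arr[i] > arr[j].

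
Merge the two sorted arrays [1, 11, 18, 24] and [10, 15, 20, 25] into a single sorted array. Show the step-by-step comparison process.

Merging process:

Compare 1 vs 10: take 1 from left. Merged: [1]
Compare 11 vs 10: take 10 from right. Merged: [1, 10]
Compare 11 vs 15: take 11 from left. Merged: [1, 10, 11]
Compare 18 vs 15: take 15 from right. Merged: [1, 10, 11, 15]
Compare 18 vs 20: take 18 from left. Merged: [1, 10, 11, 15, 18]
Compare 24 vs 20: take 20 from right. Merged: [1, 10, 11, 15, 18, 20]
Compare 24 vs 25: take 24 from left. Merged: [1, 10, 11, 15, 18, 20, 24]
Append remaining from right: [25]. Merged: [1, 10, 11, 15, 18, 20, 24, 25]

Final merged array: [1, 10, 11, 15, 18, 20, 24, 25]
Total comparisons: 7

The merged array is [1, 10, 11, 15, 18, 20, 24, 25], requiring 7 comparisons. The merge step runs in O(n) time where n is the total number of elements.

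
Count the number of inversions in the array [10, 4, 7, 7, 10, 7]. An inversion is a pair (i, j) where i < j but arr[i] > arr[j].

Finding inversions in [10, 4, 7, 7, 10, 7]:

(0, 1): arr[0]=10 > arr[1]=4
(0, 2): arr[0]=10 > arr[2]=7
(0, 3): arr[0]=10 > arr[3]=7
(0, 5): arr[0]=10 > arr[5]=7
(4, 5): arr[4]=10 > arr[5]=7

Total inversions: 5

The array has 5 inversion(s): (0,1), (0,2), (0,3), (0,5), (4,5). Each pair (i,j) satisfies i < j and arr[i] > arr[j].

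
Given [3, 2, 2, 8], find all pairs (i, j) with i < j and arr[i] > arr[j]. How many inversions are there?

Finding inversions in [3, 2, 2, 8]:

(0, 1): arr[0]=3 > arr[1]=2
(0, 2): arr[0]=3 > arr[2]=2

Total inversions: 2

The array has 2 inversion(s): (0,1), (0,2). Each pair (i,j) satisfies i < j and arr[i] > arr[j].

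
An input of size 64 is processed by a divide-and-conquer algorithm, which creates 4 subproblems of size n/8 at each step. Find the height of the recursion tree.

For divide and conquer with division factor 8:

Problem sizes at each level:
Level 0: 64
Level 1: 8
Level 2: 1

The root is level 0 and the size-1 base case is level 2 (the tree spans levels 0 through 2, i.e. 3 levels counting the root), so the depth is the number of divisions: log_8(64) = 2

The recursion tree depth is log_8(64) = 2. At each level, the problem size is divided by 8, so it takes 2 divisions to reduce to a base case of size 1. The algorithm makes 4 recursive calls at each level.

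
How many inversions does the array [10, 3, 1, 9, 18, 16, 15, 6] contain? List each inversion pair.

Finding inversions in [10, 3, 1, 9, 18, 16, 15, 6]:

(0, 1): arr[0]=10 > arr[1]=3
(0, 2): arr[0]=10 > arr[2]=1
(0, 3): arr[0]=10 > arr[3]=9
(0, 7): arr[0]=10 > arr[7]=6
(1, 2): arr[1]=3 > arr[2]=1
(3, 7): arr[3]=9 > arr[7]=6
(4, 5): arr[4]=18 > arr[5]=16
(4, 6): arr[4]=18 > arr[6]=15
(4, 7): arr[4]=18 > arr[7]=6
(5, 6): arr[5]=16 > arr[6]=15
(5, 7): arr[5]=16 > arr[7]=6
(6, 7): arr[6]=15 > arr[7]=6

Total inversions: 12

The array has 12 inversion(s): (0,1), (0,2), (0,3), (0,7), (1,2), (3,7), (4,5), (4,6), (4,7), (5,6), (5,7), (6,7). Each pair (i,j) satisfies i < j and arr[i] > arr[j].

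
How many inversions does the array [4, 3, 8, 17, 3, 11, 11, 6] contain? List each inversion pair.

Finding inversions in [4, 3, 8, 17, 3, 11, 11, 6]:

(0, 1): arr[0]=4 > arr[1]=3
(0, 4): arr[0]=4 > arr[4]=3
(2, 4): arr[2]=8 > arr[4]=3
(2, 7): arr[2]=8 > arr[7]=6
(3, 4): arr[3]=17 > arr[4]=3
(3, 5): arr[3]=17 > arr[5]=11
(3, 6): arr[3]=17 > arr[6]=11
(3, 7): arr[3]=17 > arr[7]=6
(5, 7): arr[5]=11 > arr[7]=6
(6, 7): arr[6]=11 > arr[7]=6

Total inversions: 10

The array has 10 inversion(s): (0,1), (0,4), (2,4), (2,7), (3,4), (3,5), (3,6), (3,7), (5,7), (6,7). Each pair (i,j) satisfies i < j and arr[i] > arr[j].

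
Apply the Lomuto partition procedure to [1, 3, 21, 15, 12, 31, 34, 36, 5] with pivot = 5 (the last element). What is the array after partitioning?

Lomuto partition with pivot = 5:

Initial array: [1, 3, 21, 15, 12, 31, 34, 36, 5]

arr[0]=1 <= 5: swap with position 0, array becomes [1, 3, 21, 15, 12, 31, 34, 36, 5]
arr[1]=3 <= 5: swap with position 1, array becomes [1, 3, 21, 15, 12, 31, 34, 36, 5]
arr[2]=21 > 5: no swap
arr[3]=15 > 5: no swap
arr[4]=12 > 5: no swap
arr[5]=31 > 5: no swap
arr[6]=34 > 5: no swap
arr[7]=36 > 5: no swap

Place pivot at position 2: [1, 3, 5, 15, 12, 31, 34, 36, 21]
Pivot position: 2

After partitioning with pivot 5, the array becomes [1, 3, 5, 15, 12, 31, 34, 36, 21]. The pivot is placed at index 2. All elements to the left of the pivot are <= 5, and all elements to the right are > 5.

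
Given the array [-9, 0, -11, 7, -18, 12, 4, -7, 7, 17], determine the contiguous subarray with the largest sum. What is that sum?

Using Kadane's algorithm on [-9, 0, -11, 7, -18, 12, 4, -7, 7, 17]:

Scanning through the array:
Position 1 (value 0): max_ending_here = 0, max_so_far = 0
Position 2 (value -11): max_ending_here = -11, max_so_far = 0
Position 3 (value 7): max_ending_here = 7, max_so_far = 7
Position 4 (value -18): max_ending_here = -11, max_so_far = 7
Position 5 (value 12): max_ending_here = 12, max_so_far = 12
Position 6 (value 4): max_ending_here = 16, max_so_far = 16
Position 7 (value -7): max_ending_here = 9, max_so_far = 16
Position 8 (value 7): max_ending_here = 16, max_so_far = 16
Position 9 (value 17): max_ending_here = 33, max_so_far = 33

Maximum subarray: [12, 4, -7, 7, 17]
Maximum sum: 33

The maximum subarray is [12, 4, -7, 7, 17] with sum 33. This subarray runs from index 5 to index 9.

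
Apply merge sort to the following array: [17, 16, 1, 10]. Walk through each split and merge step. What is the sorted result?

Merge sort trace:

Split: [17, 16, 1, 10] -> [17, 16] and [1, 10]
  Split: [17, 16] -> [17] and [16]
  Merge: [17] + [16] -> [16, 17]
  Split: [1, 10] -> [1] and [10]
  Merge: [1] + [10] -> [1, 10]
Merge: [16, 17] + [1, 10] -> [1, 10, 16, 17]

Final sorted array: [1, 10, 16, 17]

The merge sort proceeds by recursively splitting the array and merging sorted halves.
After all merges, the sorted array is [1, 10, 16, 17].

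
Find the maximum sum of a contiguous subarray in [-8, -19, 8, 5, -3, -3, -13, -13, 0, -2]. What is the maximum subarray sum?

Using Kadane's algorithm on [-8, -19, 8, 5, -3, -3, -13, -13, 0, -2]:

Scanning through the array:
Position 1 (value -19): max_ending_here = -19, max_so_far = -8
Position 2 (value 8): max_ending_here = 8, max_so_far = 8
Position 3 (value 5): max_ending_here = 13, max_so_far = 13
Position 4 (value -3): max_ending_here = 10, max_so_far = 13
Position 5 (value -3): max_ending_here = 7, max_so_far = 13
Position 6 (value -13): max_ending_here = -6, max_so_far = 13
Position 7 (value -13): max_ending_here = -13, max_so_far = 13
Position 8 (value 0): max_ending_here = 0, max_so_far = 13
Position 9 (value -2): max_ending_here = -2, max_so_far = 13

Maximum subarray: [8, 5]
Maximum sum: 13

The maximum subarray is [8, 5] with sum 13. This subarray runs from index 2 to index 3.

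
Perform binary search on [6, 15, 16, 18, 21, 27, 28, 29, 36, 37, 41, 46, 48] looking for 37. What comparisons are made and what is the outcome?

Binary search for 37 in [6, 15, 16, 18, 21, 27, 28, 29, 36, 37, 41, 46, 48]:

lo=0, hi=12, mid=6, arr[mid]=28 -> 28 < 37, search right half
lo=7, hi=12, mid=9, arr[mid]=37 -> Found target at index 9!

Binary search finds 37 at index 9 after 2 comparisons. The search repeatedly halves the search space by comparing with the middle element.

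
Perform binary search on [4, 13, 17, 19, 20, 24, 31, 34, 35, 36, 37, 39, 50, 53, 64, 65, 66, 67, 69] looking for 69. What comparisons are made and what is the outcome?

Binary search for 69 in [4, 13, 17, 19, 20, 24, 31, 34, 35, 36, 37, 39, 50, 53, 64, 65, 66, 67, 69]:

lo=0, hi=18, mid=9, arr[mid]=36 -> 36 < 69, search right half
lo=10, hi=18, mid=14, arr[mid]=64 -> 64 < 69, search right half
lo=15, hi=18, mid=16, arr[mid]=66 -> 66 < 69, search right half
lo=17, hi=18, mid=17, arr[mid]=67 -> 67 < 69, search right half
lo=18, hi=18, mid=18, arr[mid]=69 -> Found target at index 18!

Binary search finds 69 at index 18 after 5 comparisons. The search repeatedly halves the search space by comparing with the middle element.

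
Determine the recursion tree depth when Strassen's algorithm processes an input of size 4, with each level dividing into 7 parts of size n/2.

For divide and conquer with division factor 2:

Problem sizes at each level:
Level 0: 4
Level 1: 2
Level 2: 1

The root is level 0 and the size-1 base case is level 2 (the tree spans levels 0 through 2, i.e. 3 levels counting the root), so the depth is the number of divisions: log_2(4) = 2

The recursion tree depth is log_2(4) = 2. At each level, the problem size is divided by 2, so it takes 2 divisions to reduce to a base case of size 1. The algorithm makes 7 recursive calls at each level.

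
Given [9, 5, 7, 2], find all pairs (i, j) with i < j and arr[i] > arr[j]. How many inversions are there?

Finding inversions in [9, 5, 7, 2]:

(0, 1): arr[0]=9 > arr[1]=5
(0, 2): arr[0]=9 > arr[2]=7
(0, 3): arr[0]=9 > arr[3]=2
(1, 3): arr[1]=5 > arr[3]=2
(2, 3): arr[2]=7 > arr[3]=2

Total inversions: 5

The array has 5 inversion(s): (0,1), (0,2), (0,3), (1,3), (2,3). Each pair (i,j) satisfies i < j and arr[i] > arr[j].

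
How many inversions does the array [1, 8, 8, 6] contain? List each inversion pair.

Finding inversions in [1, 8, 8, 6]:

(1, 3): arr[1]=8 > arr[3]=6
(2, 3): arr[2]=8 > arr[3]=6

Total inversions: 2

The array has 2 inversion(s): (1,3), (2,3). Each pair (i,j) satisfies i < j and arr[i] > arr[j].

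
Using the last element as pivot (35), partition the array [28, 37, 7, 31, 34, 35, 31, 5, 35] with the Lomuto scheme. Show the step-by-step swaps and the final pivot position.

Lomuto partition with pivot = 35:

Initial array: [28, 37, 7, 31, 34, 35, 31, 5, 35]

arr[0]=28 <= 35: swap with position 0, array becomes [28, 37, 7, 31, 34, 35, 31, 5, 35]
arr[1]=37 > 35: no swap
arr[2]=7 <= 35: swap with position 1, array becomes [28, 7, 37, 31, 34, 35, 31, 5, 35]
arr[3]=31 <= 35: swap with position 2, array becomes [28, 7, 31, 37, 34, 35, 31, 5, 35]
arr[4]=34 <= 35: swap with position 3, array becomes [28, 7, 31, 34, 37, 35, 31, 5, 35]
arr[5]=35 <= 35: swap with position 4, array becomes [28, 7, 31, 34, 35, 37, 31, 5, 35]
arr[6]=31 <= 35: swap with position 5, array becomes [28, 7, 31, 34, 35, 31, 37, 5, 35]
arr[7]=5 <= 35: swap with position 6, array becomes [28, 7, 31, 34, 35, 31, 5, 37, 35]

Place pivot at position 7: [28, 7, 31, 34, 35, 31, 5, 35, 37]
Pivot position: 7

After partitioning with pivot 35, the array becomes [28, 7, 31, 34, 35, 31, 5, 35, 37]. The pivot is placed at index 7. All elements to the left of the pivot are <= 35, and all elements to the right are > 35.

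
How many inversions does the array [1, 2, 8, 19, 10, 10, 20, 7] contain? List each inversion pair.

Finding inversions in [1, 2, 8, 19, 10, 10, 20, 7]:

(2, 7): arr[2]=8 > arr[7]=7
(3, 4): arr[3]=19 > arr[4]=10
(3, 5): arr[3]=19 > arr[5]=10
(3, 7): arr[3]=19 > arr[7]=7
(4, 7): arr[4]=10 > arr[7]=7
(5, 7): arr[5]=10 > arr[7]=7
(6, 7): arr[6]=20 > arr[7]=7

Total inversions: 7

The array has 7 inversion(s): (2,7), (3,4), (3,5), (3,7), (4,7), (5,7), (6,7). Each pair (i,j) satisfies i < j and arr[i] > arr[j].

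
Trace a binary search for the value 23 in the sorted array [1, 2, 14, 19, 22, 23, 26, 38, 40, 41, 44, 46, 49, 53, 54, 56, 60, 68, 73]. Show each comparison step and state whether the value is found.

Binary search for 23 in [1, 2, 14, 19, 22, 23, 26, 38, 40, 41, 44, 46, 49, 53, 54, 56, 60, 68, 73]:

lo=0, hi=18, mid=9, arr[mid]=41 -> 41 > 23, search left half
lo=0, hi=8, mid=4, arr[mid]=22 -> 22 < 23, search right half
lo=5, hi=8, mid=6, arr[mid]=26 -> 26 > 23, search left half
lo=5, hi=5, mid=5, arr[mid]=23 -> Found target at index 5!

Binary search finds 23 at index 5 after 4 comparisons. The search repeatedly halves the search space by comparing with the middle element.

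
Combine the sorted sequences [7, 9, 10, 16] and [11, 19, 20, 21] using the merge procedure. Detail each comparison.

Merging process:

Compare 7 vs 11: take 7 from left. Merged: [7]
Compare 9 vs 11: take 9 from left. Merged: [7, 9]
Compare 10 vs 11: take 10 from left. Merged: [7, 9, 10]
Compare 16 vs 11: take 11 from right. Merged: [7, 9, 10, 11]
Compare 16 vs 19: take 16 from left. Merged: [7, 9, 10, 11, 16]
Append remaining from right: [19, 20, 21]. Merged: [7, 9, 10, 11, 16, 19, 20, 21]

Final merged array: [7, 9, 10, 11, 16, 19, 20, 21]
Total comparisons: 5

The merged array is [7, 9, 10, 11, 16, 19, 20, 21], requiring 5 comparisons. The merge step runs in O(n) time where n is the total number of elements.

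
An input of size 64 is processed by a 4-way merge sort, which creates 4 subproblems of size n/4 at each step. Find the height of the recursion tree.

For divide and conquer with division factor 4:

Problem sizes at each level:
Level 0: 64
Level 1: 16
Level 2: 4
Level 3: 1

The root is level 0 and the size-1 base case is level 3 (the tree spans levels 0 through 3, i.e. 4 levels counting the root), so the depth is the number of divisions: log_4(64) = 3

The recursion tree depth is log_4(64) = 3. At each level, the problem size is divided by 4, so it takes 3 divisions to reduce to a base case of size 1. The algorithm makes 4 recursive calls at each level.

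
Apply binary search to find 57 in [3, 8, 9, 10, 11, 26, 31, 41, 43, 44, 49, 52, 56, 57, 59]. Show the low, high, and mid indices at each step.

Binary search for 57 in [3, 8, 9, 10, 11, 26, 31, 41, 43, 44, 49, 52, 56, 57, 59]:

lo=0, hi=14, mid=7, arr[mid]=41 -> 41 < 57, search right half
lo=8, hi=14, mid=11, arr[mid]=52 -> 52 < 57, search right half
lo=12, hi=14, mid=13, arr[mid]=57 -> Found target at index 13!

Binary search finds 57 at index 13 after 3 comparisons. The search repeatedly halves the search space by comparing with the middle element.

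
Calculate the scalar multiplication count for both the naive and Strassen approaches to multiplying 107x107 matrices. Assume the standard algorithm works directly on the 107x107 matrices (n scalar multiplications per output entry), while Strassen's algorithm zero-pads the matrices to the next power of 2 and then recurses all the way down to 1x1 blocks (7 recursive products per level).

Matrix multiplication for 107x107 matrices:

Strassen's algorithm requires power-of-2 dimensions. Pad 107x107 to 128x128 (next power of 2).

Standard algorithm: 107^3 = 1225043 multiplications
Strassen's algorithm: 7^(log2(128)) = 7^7 = 823543 multiplications
Savings: 1225043 - 823543 = 401500 multiplications

Standard: 1225043 multiplications (107^3). Strassen: 823543 multiplications (7^7, after padding to 128x128). Strassen reduces 8 recursive multiplications to 7 at each level.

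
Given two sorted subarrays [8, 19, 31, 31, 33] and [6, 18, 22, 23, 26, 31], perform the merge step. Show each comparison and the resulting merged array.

Merging process:

Compare 8 vs 6: take 6 from right. Merged: [6]
Compare 8 vs 18: take 8 from left. Merged: [6, 8]
Compare 19 vs 18: take 18 from right. Merged: [6, 8, 18]
Compare 19 vs 22: take 19 from left. Merged: [6, 8, 18, 19]
Compare 31 vs 22: take 22 from right. Merged: [6, 8, 18, 19, 22]
Compare 31 vs 23: take 23 from right. Merged: [6, 8, 18, 19, 22, 23]
Compare 31 vs 26: take 26 from right. Merged: [6, 8, 18, 19, 22, 23, 26]
Compare 31 vs 31: take 31 from left. Merged: [6, 8, 18, 19, 22, 23, 26, 31]
Compare 31 vs 31: take 31 from left. Merged: [6, 8, 18, 19, 22, 23, 26, 31, 31]
Compare 33 vs 31: take 31 from right. Merged: [6, 8, 18, 19, 22, 23, 26, 31, 31, 31]
Append remaining from left: [33]. Merged: [6, 8, 18, 19, 22, 23, 26, 31, 31, 31, 33]

Final merged array: [6, 8, 18, 19, 22, 23, 26, 31, 31, 31, 33]
Total comparisons: 10

The merged array is [6, 8, 18, 19, 22, 23, 26, 31, 31, 31, 33], requiring 10 comparisons. The merge step runs in O(n) time where n is the total number of elements.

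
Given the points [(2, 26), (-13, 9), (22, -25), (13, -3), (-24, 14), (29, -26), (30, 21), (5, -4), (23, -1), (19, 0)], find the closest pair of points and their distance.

Computing all pairwise distances among 10 points:

d((2, 26), (-13, 9)) = 22.6716
d((2, 26), (22, -25)) = 54.7814
d((2, 26), (13, -3)) = 31.0161
d((2, 26), (-24, 14)) = 28.6356
d((2, 26), (29, -26)) = 58.5918
d((2, 26), (30, 21)) = 28.4429
d((2, 26), (5, -4)) = 30.1496
d((2, 26), (23, -1)) = 34.2053
d((2, 26), (19, 0)) = 31.0644
d((-13, 9), (22, -25)) = 48.7955
d((-13, 9), (13, -3)) = 28.6356
d((-13, 9), (-24, 14)) = 12.083
d((-13, 9), (29, -26)) = 54.6717
d((-13, 9), (30, 21)) = 44.643
d((-13, 9), (5, -4)) = 22.2036
d((-13, 9), (23, -1)) = 37.3631
d((-13, 9), (19, 0)) = 33.2415
d((22, -25), (13, -3)) = 23.7697
d((22, -25), (-24, 14)) = 60.3075
d((22, -25), (29, -26)) = 7.0711
d((22, -25), (30, 21)) = 46.6905
d((22, -25), (5, -4)) = 27.0185
d((22, -25), (23, -1)) = 24.0208
d((22, -25), (19, 0)) = 25.1794
d((13, -3), (-24, 14)) = 40.7185
d((13, -3), (29, -26)) = 28.0179
d((13, -3), (30, 21)) = 29.4109
d((13, -3), (5, -4)) = 8.0623
d((13, -3), (23, -1)) = 10.198
d((13, -3), (19, 0)) = 6.7082
d((-24, 14), (29, -26)) = 66.4003
d((-24, 14), (30, 21)) = 54.4518
d((-24, 14), (5, -4)) = 34.1321
d((-24, 14), (23, -1)) = 49.3356
d((-24, 14), (19, 0)) = 45.2217
d((29, -26), (30, 21)) = 47.0106
d((29, -26), (5, -4)) = 32.5576
d((29, -26), (23, -1)) = 25.7099
d((29, -26), (19, 0)) = 27.8568
d((30, 21), (5, -4)) = 35.3553
d((30, 21), (23, -1)) = 23.0868
d((30, 21), (19, 0)) = 23.7065
d((5, -4), (23, -1)) = 18.2483
d((5, -4), (19, 0)) = 14.5602
d((23, -1), (19, 0)) = 4.1231 <-- minimum

Closest pair: (23, -1) and (19, 0) with distance 4.1231

The closest pair is (23, -1) and (19, 0) with Euclidean distance 4.1231. For 10 points, brute-force pairwise comparison is shown above. For large n, the divide-and-conquer algorithm (sort by x, recurse on halves, check the dividing strip) achieves O(n log n).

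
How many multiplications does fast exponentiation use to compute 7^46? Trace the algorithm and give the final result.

Computing 7^46 by squaring (build up from 7^1; each line after the first costs one multiplication):

7^1 = 7
7^2 = (7^1)^2 = 7^2 = 49
7^4 = (7^2)^2 = 49^2 = 2401
7^5 = 7 * 7^4 = 7 * 2401 = 16807
7^10 = (7^5)^2 = 16807^2 = 282475249
7^11 = 7 * 7^10 = 7 * 282475249 = 1977326743
7^22 = (7^11)^2 = 1977326743^2 = 3909821048582988049
7^23 = 7 * 7^22 = 7 * 3909821048582988049 = 27368747340080916343
7^46 = (7^23)^2 = 27368747340080916343^2 = 749048330965186233494494102694564493649

Result: 749048330965186233494494102694564493649
Multiplications needed: 8 (8 lines after 7^1)

7^46 = 749048330965186233494494102694564493649. Using exponentiation by squaring, this requires 8 multiplications. The key idea: if the exponent is even, square the half-power; if odd, multiply by the base once.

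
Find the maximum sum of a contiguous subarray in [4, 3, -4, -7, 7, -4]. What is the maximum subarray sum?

Using Kadane's algorithm on [4, 3, -4, -7, 7, -4]:

Scanning through the array:
Position 1 (value 3): max_ending_here = 7, max_so_far = 7
Position 2 (value -4): max_ending_here = 3, max_so_far = 7
Position 3 (value -7): max_ending_here = -4, max_so_far = 7
Position 4 (value 7): max_ending_here = 7, max_so_far = 7
Position 5 (value -4): max_ending_here = 3, max_so_far = 7

Maximum subarray: [4, 3]
Maximum sum: 7

The maximum subarray is [4, 3] with sum 7. This subarray runs from index 0 to index 1.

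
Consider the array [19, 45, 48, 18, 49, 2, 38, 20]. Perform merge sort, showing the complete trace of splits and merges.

Merge sort trace:

Split: [19, 45, 48, 18, 49, 2, 38, 20] -> [19, 45, 48, 18] and [49, 2, 38, 20]
  Split: [19, 45, 48, 18] -> [19, 45] and [48, 18]
    Split: [19, 45] -> [19] and [45]
    Merge: [19] + [45] -> [19, 45]
    Split: [48, 18] -> [48] and [18]
    Merge: [48] + [18] -> [18, 48]
  Merge: [19, 45] + [18, 48] -> [18, 19, 45, 48]
  Split: [49, 2, 38, 20] -> [49, 2] and [38, 20]
    Split: [49, 2] -> [49] and [2]
    Merge: [49] + [2] -> [2, 49]
    Split: [38, 20] -> [38] and [20]
    Merge: [38] + [20] -> [20, 38]
  Merge: [2, 49] + [20, 38] -> [2, 20, 38, 49]
Merge: [18, 19, 45, 48] + [2, 20, 38, 49] -> [2, 18, 19, 20, 38, 45, 48, 49]

Final sorted array: [2, 18, 19, 20, 38, 45, 48, 49]

The merge sort proceeds by recursively splitting the array and merging sorted halves.
After all merges, the sorted array is [2, 18, 19, 20, 38, 45, 48, 49].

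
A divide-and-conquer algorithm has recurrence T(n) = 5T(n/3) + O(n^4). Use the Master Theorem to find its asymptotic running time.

Master Theorem for T(n) = 5T(n/3) + O(n^4):

a = 5, b = 3, c = 4
log_b(a) = log_3(5) = 1.4650

Case 3: c = 4 > log_3(5) = 1.4650
T(n) = O(n^4) = O(n^4)

For T(n) = 5T(n/3) + O(n^4): log_3(5) = 1.4650. This is Case 3 of the Master Theorem (c > log_b(a), work dominated by root), giving O(n^4).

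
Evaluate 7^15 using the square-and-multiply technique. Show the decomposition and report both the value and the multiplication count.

Computing 7^15 by squaring (build up from 7^1; each line after the first costs one multiplication):

7^1 = 7
7^2 = (7^1)^2 = 7^2 = 49
7^3 = 7 * 7^2 = 7 * 49 = 343
7^6 = (7^3)^2 = 343^2 = 117649
7^7 = 7 * 7^6 = 7 * 117649 = 823543
7^14 = (7^7)^2 = 823543^2 = 678223072849
7^15 = 7 * 7^14 = 7 * 678223072849 = 4747561509943

Result: 4747561509943
Multiplications needed: 6 (6 lines after 7^1)

7^15 = 4747561509943. Using exponentiation by squaring, this requires 6 multiplications. The key idea: if the exponent is even, square the half-power; if odd, multiply by the base once.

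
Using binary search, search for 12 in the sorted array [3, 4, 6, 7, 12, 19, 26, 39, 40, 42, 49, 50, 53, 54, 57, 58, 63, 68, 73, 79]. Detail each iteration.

Binary search for 12 in [3, 4, 6, 7, 12, 19, 26, 39, 40, 42, 49, 50, 53, 54, 57, 58, 63, 68, 73, 79]:

lo=0, hi=19, mid=9, arr[mid]=42 -> 42 > 12, search left half
lo=0, hi=8, mid=4, arr[mid]=12 -> Found target at index 4!

Binary search finds 12 at index 4 after 2 comparisons. The search repeatedly halves the search space by comparing with the middle element.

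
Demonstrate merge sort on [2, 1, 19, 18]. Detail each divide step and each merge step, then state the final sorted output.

Merge sort trace:

Split: [2, 1, 19, 18] -> [2, 1] and [19, 18]
  Split: [2, 1] -> [2] and [1]
  Merge: [2] + [1] -> [1, 2]
  Split: [19, 18] -> [19] and [18]
  Merge: [19] + [18] -> [18, 19]
Merge: [1, 2] + [18, 19] -> [1, 2, 18, 19]

Final sorted array: [1, 2, 18, 19]

The merge sort proceeds by recursively splitting the array and merging sorted halves.
After all merges, the sorted array is [1, 2, 18, 19].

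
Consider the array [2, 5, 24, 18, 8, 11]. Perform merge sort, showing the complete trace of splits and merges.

Merge sort trace:

Split: [2, 5, 24, 18, 8, 11] -> [2, 5, 24] and [18, 8, 11]
  Split: [2, 5, 24] -> [2] and [5, 24]
    Split: [5, 24] -> [5] and [24]
    Merge: [5] + [24] -> [5, 24]
  Merge: [2] + [5, 24] -> [2, 5, 24]
  Split: [18, 8, 11] -> [18] and [8, 11]
    Split: [8, 11] -> [8] and [11]
    Merge: [8] + [11] -> [8, 11]
  Merge: [18] + [8, 11] -> [8, 11, 18]
Merge: [2, 5, 24] + [8, 11, 18] -> [2, 5, 8, 11, 18, 24]

Final sorted array: [2, 5, 8, 11, 18, 24]

The merge sort proceeds by recursively splitting the array and merging sorted halves.
After all merges, the sorted array is [2, 5, 8, 11, 18, 24].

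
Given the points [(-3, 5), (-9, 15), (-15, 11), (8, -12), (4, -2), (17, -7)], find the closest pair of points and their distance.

Computing all pairwise distances among 6 points:

d((-3, 5), (-9, 15)) = 11.6619
d((-3, 5), (-15, 11)) = 13.4164
d((-3, 5), (8, -12)) = 20.2485
d((-3, 5), (4, -2)) = 9.8995
d((-3, 5), (17, -7)) = 23.3238
d((-9, 15), (-15, 11)) = 7.2111 <-- minimum
d((-9, 15), (8, -12)) = 31.9061
d((-9, 15), (4, -2)) = 21.4009
d((-9, 15), (17, -7)) = 34.0588
d((-15, 11), (8, -12)) = 32.5269
d((-15, 11), (4, -2)) = 23.0217
d((-15, 11), (17, -7)) = 36.7151
d((8, -12), (4, -2)) = 10.7703
d((8, -12), (17, -7)) = 10.2956
d((4, -2), (17, -7)) = 13.9284

Closest pair: (-9, 15) and (-15, 11) with distance 7.2111

The closest pair is (-9, 15) and (-15, 11) with Euclidean distance 7.2111. For 6 points, brute-force pairwise comparison is shown above. For large n, the divide-and-conquer algorithm (sort by x, recurse on halves, check the dividing strip) achieves O(n log n).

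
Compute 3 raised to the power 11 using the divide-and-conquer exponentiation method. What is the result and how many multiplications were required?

Computing 3^11 by squaring (build up from 3^1; each line after the first costs one multiplication):

3^1 = 3
3^2 = (3^1)^2 = 3^2 = 9
3^4 = (3^2)^2 = 9^2 = 81
3^5 = 3 * 3^4 = 3 * 81 = 243
3^10 = (3^5)^2 = 243^2 = 59049
3^11 = 3 * 3^10 = 3 * 59049 = 177147

Result: 177147
Multiplications needed: 5 (5 lines after 3^1)

3^11 = 177147. Using exponentiation by squaring, this requires 5 multiplications. The key idea: if the exponent is even, square the half-power; if odd, multiply by the base once.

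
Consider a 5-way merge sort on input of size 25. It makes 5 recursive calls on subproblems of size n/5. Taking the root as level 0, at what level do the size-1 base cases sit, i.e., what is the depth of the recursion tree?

For divide and conquer with division factor 5:

Problem sizes at each level:
Level 0: 25
Level 1: 5
Level 2: 1

The root is level 0 and the size-1 base case is level 2 (the tree spans levels 0 through 2, i.e. 3 levels counting the root), so the depth is the number of divisions: log_5(25) = 2

The recursion tree depth is log_5(25) = 2. At each level, the problem size is divided by 5, so it takes 2 divisions to reduce to a base case of size 1. The algorithm makes 5 recursive calls at each level.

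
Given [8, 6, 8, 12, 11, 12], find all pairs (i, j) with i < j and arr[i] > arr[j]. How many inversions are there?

Finding inversions in [8, 6, 8, 12, 11, 12]:

(0, 1): arr[0]=8 > arr[1]=6
(3, 4): arr[3]=12 > arr[4]=11

Total inversions: 2

The array has 2 inversion(s): (0,1), (3,4). Each pair (i,j) satisfies i < j and arr[i] > arr[j].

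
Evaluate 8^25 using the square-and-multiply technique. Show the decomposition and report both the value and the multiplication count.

Computing 8^25 by squaring (build up from 8^1; each line after the first costs one multiplication):

8^1 = 8
8^2 = (8^1)^2 = 8^2 = 64
8^3 = 8 * 8^2 = 8 * 64 = 512
8^6 = (8^3)^2 = 512^2 = 262144
8^12 = (8^6)^2 = 262144^2 = 68719476736
8^24 = (8^12)^2 = 68719476736^2 = 4722366482869645213696
8^25 = 8 * 8^24 = 8 * 4722366482869645213696 = 37778931862957161709568

Result: 37778931862957161709568
Multiplications needed: 6 (6 lines after 8^1)

8^25 = 37778931862957161709568. Using exponentiation by squaring, this requires 6 multiplications. The key idea: if the exponent is even, square the half-power; if odd, multiply by the base once.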